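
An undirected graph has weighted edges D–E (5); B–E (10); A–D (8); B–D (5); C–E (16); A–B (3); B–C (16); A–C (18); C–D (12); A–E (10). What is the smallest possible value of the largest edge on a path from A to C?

12

Comparing a few candidate routes:
A→B→E→D→C: max(3, 10, 5, 12) = 12
A→B→D→C: max(3, 5, 12) = 12
A→E→B→D→C: max(10, 10, 5, 12) = 12
A→E→D→C: max(10, 5, 12) = 12
A→D→C: max(8, 12) = 12
A→E→D→B→C: max(10, 5, 5, 16) = 16
The minimum achievable maximum is 12.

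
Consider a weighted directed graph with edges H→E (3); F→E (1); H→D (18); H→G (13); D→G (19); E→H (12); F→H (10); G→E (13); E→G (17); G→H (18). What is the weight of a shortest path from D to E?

Candidate routes:
D→G→E: 19 + 13 = 32
D→G→H→E: 19 + 18 + 3 = 40
The minimum is 32.

32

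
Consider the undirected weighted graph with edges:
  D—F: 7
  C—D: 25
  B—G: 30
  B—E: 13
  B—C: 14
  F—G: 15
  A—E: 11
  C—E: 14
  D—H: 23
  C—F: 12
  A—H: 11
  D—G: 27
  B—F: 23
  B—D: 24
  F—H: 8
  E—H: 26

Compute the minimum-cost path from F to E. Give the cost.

Comparing a few candidate routes:
F → H → A → E: 8 + 11 + 11 = 30
F → C → E: 12 + 14 = 26
F → H → E: 8 + 26 = 34
The minimum is 26.

26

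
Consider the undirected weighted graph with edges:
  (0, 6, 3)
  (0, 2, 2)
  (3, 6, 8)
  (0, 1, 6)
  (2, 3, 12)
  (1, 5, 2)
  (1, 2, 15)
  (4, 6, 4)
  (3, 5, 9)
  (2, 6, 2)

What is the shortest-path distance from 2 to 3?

10

A few of the 2→3 routes:
2 - 3: 12
2 - 0 - 6 - 3: 2 + 3 + 8 = 13
2 - 6 - 3: 2 + 8 = 10
Shortest: 10.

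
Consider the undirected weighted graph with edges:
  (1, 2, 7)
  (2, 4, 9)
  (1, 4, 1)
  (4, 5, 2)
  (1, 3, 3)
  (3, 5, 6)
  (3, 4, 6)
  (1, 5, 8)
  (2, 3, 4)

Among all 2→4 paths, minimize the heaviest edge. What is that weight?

4

A few of the 2→4 routes:
2-1-4: max(7, 1) = 7
2-1-3-5-4: max(7, 3, 6, 2) = 7
2-3-1-4: max(4, 3, 1) = 4
2-3-4: max(4, 6) = 6
2-3-5-4: max(4, 6, 2) = 6
2-1-3-4: max(7, 3, 6) = 7
Smallest bottleneck: 4.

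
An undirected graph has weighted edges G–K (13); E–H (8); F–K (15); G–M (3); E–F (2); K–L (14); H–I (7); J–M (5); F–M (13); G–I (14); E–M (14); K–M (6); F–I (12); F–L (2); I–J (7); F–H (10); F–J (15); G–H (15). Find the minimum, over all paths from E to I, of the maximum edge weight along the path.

Checking several routes:
E - H - I: max(8, 7) = 8
E - H - F - I: max(8, 10, 12) = 12
E - F - H - I: max(2, 10, 7) = 10
Best route has worst link 8.

8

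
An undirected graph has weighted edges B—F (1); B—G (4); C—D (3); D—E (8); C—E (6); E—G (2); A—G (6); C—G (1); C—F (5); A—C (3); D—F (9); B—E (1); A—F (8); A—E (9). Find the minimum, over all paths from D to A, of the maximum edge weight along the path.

Some routes from D to A:
D - C - E - B - G - A: max(3, 6, 1, 4, 6) = 6
D - C - A: max(3, 3) = 3
D - C - E - G - A: max(3, 6, 2, 6) = 6
D - C - F - B - E - G - A: max(3, 5, 1, 1, 2, 6) = 6
D - C - G - A: max(3, 1, 6) = 6
D - C - F - B - G - A: max(3, 5, 1, 4, 6) = 6
Smallest bottleneck: 3.

3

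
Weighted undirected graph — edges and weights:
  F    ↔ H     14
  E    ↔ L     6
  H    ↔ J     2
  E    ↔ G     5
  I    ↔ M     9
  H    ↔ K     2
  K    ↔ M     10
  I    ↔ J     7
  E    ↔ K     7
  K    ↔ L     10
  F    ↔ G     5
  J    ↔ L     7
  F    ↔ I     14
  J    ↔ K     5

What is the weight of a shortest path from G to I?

19

A few of the G→I routes:
G -> F -> I: 5 + 14 = 19
G -> E -> K -> M -> I: 5 + 7 + 10 + 9 = 31
G -> F -> H -> J -> I: 5 + 14 + 2 + 7 = 28
G -> E -> K -> J -> I: 5 + 7 + 5 + 7 = 24
G -> E -> L -> J -> I: 5 + 6 + 7 + 7 = 25
G -> E -> K -> H -> J -> I: 5 + 7 + 2 + 2 + 7 = 23
Best route has total 19.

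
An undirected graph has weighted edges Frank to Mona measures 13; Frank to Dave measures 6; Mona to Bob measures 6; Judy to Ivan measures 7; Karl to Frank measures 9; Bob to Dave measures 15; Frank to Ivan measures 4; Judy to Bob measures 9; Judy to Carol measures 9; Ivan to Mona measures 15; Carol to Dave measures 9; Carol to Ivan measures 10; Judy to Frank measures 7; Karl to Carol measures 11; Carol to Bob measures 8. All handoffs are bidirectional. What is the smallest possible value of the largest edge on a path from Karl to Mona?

A few of the Karl→Mona routes:
Karl-Frank-Judy-Carol-Bob-Mona: max(9, 7, 9, 8, 6) = 9
Karl-Frank-Judy-Bob-Mona: max(9, 7, 9, 6) = 9
Karl-Frank-Dave-Carol-Judy-Bob-Mona: max(9, 6, 9, 9, 9, 6) = 9
Karl-Frank-Ivan-Judy-Carol-Bob-Mona: max(9, 4, 7, 9, 8, 6) = 9
Karl-Frank-Ivan-Judy-Bob-Mona: max(9, 4, 7, 9, 6) = 9
Karl-Frank-Dave-Carol-Bob-Mona: max(9, 6, 9, 8, 6) = 9
Best route has worst link 9.

9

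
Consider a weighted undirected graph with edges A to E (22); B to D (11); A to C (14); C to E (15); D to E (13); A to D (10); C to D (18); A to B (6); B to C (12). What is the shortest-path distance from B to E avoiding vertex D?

27

Paths from B to E avoiding D:
B - C - A - E: 12 + 14 + 22 = 48
B - A - E: 6 + 22 = 28
B - A - C - E: 6 + 14 + 15 = 35
B - C - E: 12 + 15 = 27
Shortest: 27.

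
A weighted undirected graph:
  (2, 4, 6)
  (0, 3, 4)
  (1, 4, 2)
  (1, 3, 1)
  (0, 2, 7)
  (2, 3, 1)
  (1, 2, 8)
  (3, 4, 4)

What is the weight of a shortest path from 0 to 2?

5

Checking several routes:
0 → 3 → 2: 4 + 1 = 5
0 → 2: 7
0 → 3 → 1 → 4 → 2: 4 + 1 + 2 + 6 = 13
Shortest: 5.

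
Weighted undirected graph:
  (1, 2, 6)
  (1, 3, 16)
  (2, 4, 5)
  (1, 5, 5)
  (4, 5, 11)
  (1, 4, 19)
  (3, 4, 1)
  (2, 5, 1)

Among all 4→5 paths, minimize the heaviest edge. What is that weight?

Some routes from 4 to 5:
4 - 2 - 5: max(5, 1) = 5
4 - 5: max(11) = 11
4 - 2 - 1 - 5: max(5, 6, 5) = 6
4 - 3 - 1 - 2 - 5: max(1, 16, 6, 1) = 16
4 - 3 - 1 - 5: max(1, 16, 5) = 16
The minimum achievable maximum is 5.

5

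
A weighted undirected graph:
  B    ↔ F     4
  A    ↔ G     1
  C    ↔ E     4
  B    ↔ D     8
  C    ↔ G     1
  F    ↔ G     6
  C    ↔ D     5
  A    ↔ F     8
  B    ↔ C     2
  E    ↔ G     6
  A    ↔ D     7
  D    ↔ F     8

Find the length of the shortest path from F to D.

8

A few of the F→D routes:
F -> B -> D: 4 + 8 = 12
F -> B -> C -> D: 4 + 2 + 5 = 11
F -> D: 8
F -> G -> C -> D: 6 + 1 + 5 = 12
F -> G -> A -> D: 6 + 1 + 7 = 14
F -> A -> G -> C -> D: 8 + 1 + 1 + 5 = 15
Best route has total 8.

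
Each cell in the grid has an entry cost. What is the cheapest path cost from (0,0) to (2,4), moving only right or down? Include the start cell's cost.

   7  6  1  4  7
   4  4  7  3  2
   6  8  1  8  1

24

One optimal route is r0c0 → r0c1 → r0c2 → r0c3 → r1c3 → r1c4 → r2c4.
Its cost is 7 + 6 + 1 + 4 + 3 + 2 + 1 = 24.
(Top row then right column would cost 28.)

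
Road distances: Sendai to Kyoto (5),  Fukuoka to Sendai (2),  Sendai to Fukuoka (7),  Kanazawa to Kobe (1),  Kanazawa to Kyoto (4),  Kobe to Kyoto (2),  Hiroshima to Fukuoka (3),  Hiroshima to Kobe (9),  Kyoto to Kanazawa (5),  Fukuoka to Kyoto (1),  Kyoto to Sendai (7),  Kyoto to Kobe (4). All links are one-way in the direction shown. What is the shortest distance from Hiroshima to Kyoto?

4

Candidate routes:
Hiroshima -> Fukuoka -> Kyoto: 3 + 1 = 4
Hiroshima -> Kobe -> Kyoto: 9 + 2 = 11
Hiroshima -> Fukuoka -> Sendai -> Kyoto: 3 + 2 + 5 = 10
The minimum is 4.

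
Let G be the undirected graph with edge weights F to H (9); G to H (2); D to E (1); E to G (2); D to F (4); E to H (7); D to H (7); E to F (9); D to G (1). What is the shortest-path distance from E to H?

Checking several routes:
E -> D -> F -> H: 1 + 4 + 9 = 14
E -> G -> H: 2 + 2 = 4
E -> D -> H: 1 + 7 = 8
E -> D -> G -> H: 1 + 1 + 2 = 4
E -> G -> D -> H: 2 + 1 + 7 = 10
E -> H: 7
The minimum is 4.

4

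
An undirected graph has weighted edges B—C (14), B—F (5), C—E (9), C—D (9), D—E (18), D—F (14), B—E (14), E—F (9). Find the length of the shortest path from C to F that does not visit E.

Routes from C to F avoiding E:
C - B - F: 14 + 5 = 19
C - D - F: 9 + 14 = 23
Best route has total 19.

19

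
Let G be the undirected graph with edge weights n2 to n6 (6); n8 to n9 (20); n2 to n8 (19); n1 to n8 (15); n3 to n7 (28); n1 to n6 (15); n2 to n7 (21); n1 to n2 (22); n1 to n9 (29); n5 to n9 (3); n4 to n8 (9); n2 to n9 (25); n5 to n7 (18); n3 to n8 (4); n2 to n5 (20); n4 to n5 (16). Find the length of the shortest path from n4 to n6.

34

Some routes from n4 to n6:
n4→n8→n2→n6: 9 + 19 + 6 = 34
n4→n8→n1→n2→n6: 9 + 15 + 22 + 6 = 52
n4→n5→n9→n2→n6: 16 + 3 + 25 + 6 = 50
n4→n8→n1→n6: 9 + 15 + 15 = 39
n4→n5→n2→n6: 16 + 20 + 6 = 42
Shortest: 34.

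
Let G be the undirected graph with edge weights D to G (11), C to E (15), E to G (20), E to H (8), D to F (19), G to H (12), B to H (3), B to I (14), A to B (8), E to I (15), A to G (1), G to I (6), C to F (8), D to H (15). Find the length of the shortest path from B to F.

34

A few of the B→F routes:
B - H - G - D - F: 3 + 12 + 11 + 19 = 45
B - H - E - C - F: 3 + 8 + 15 + 8 = 34
B - H - D - F: 3 + 15 + 19 = 37
B - A - G - D - F: 8 + 1 + 11 + 19 = 39
Shortest: 34.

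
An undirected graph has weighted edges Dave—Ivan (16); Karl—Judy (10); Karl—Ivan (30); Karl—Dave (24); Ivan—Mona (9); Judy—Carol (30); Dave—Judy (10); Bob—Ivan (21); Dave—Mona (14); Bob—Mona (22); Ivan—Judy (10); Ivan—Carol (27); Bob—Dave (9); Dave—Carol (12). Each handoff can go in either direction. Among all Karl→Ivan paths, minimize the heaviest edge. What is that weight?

10

A few of the Karl→Ivan routes:
Karl→Judy→Dave→Bob→Ivan: max(10, 10, 9, 21) = 21
Karl→Judy→Dave→Ivan: max(10, 10, 16) = 16
Karl→Judy→Dave→Mona→Ivan: max(10, 10, 14, 9) = 14
Karl→Judy→Ivan: max(10, 10) = 10
Best route has worst link 10.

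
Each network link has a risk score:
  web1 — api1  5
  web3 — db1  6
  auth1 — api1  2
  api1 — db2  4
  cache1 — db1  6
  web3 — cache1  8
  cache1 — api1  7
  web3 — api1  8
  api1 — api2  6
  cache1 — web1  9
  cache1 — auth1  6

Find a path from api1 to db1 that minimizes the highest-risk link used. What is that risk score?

6

Comparing a few candidate routes:
api1→auth1→cache1→db1: max(2, 6, 6) = 6
api1→cache1→db1: max(7, 6) = 7
api1→auth1→cache1→web3→db1: max(2, 6, 8, 6) = 8
api1→web3→db1: max(8, 6) = 8
Smallest bottleneck: 6.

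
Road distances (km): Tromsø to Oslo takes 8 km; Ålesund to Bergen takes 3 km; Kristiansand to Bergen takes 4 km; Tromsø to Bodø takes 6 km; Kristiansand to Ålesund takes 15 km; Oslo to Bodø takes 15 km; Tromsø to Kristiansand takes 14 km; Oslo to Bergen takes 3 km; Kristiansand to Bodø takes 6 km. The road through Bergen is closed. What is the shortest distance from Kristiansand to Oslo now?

20

Comparing a few candidate routes:
Kristiansand -> Bodø -> Tromsø -> Oslo: 6 + 6 + 8 = 20
Kristiansand -> Bodø -> Oslo: 6 + 15 = 21
Kristiansand -> Tromsø -> Oslo: 14 + 8 = 22
Best route has total 20 km.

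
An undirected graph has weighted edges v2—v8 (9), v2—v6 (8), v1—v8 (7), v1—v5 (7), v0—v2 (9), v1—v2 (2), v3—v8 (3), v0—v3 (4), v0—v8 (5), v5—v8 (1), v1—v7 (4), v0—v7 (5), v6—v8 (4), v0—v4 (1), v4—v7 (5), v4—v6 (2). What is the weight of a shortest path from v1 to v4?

Checking several routes:
v1 - v7 - v0 - v4: 4 + 5 + 1 = 10
v1 - v2 - v6 - v4: 2 + 8 + 2 = 12
v1 - v7 - v4: 4 + 5 = 9
The minimum is 9.

9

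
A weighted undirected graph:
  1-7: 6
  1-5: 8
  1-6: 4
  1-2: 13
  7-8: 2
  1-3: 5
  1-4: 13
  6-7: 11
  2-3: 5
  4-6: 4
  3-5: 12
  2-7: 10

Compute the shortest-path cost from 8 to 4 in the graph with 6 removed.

Paths from 8 to 4 avoiding 6:
8-7-2-1-4: 2 + 10 + 13 + 13 = 38
8-7-2-3-5-1-4: 2 + 10 + 5 + 12 + 8 + 13 = 50
8-7-1-4: 2 + 6 + 13 = 21
8-7-2-3-1-4: 2 + 10 + 5 + 5 + 13 = 35
Best route has total 21.

21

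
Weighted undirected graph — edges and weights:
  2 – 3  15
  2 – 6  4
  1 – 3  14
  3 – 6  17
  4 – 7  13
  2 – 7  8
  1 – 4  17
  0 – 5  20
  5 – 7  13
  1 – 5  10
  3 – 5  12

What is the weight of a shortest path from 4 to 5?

A few of the 4→5 routes:
4→7→5: 13 + 13 = 26
4→1→5: 17 + 10 = 27
4→1→3→5: 17 + 14 + 12 = 43
Best route has total 26.

26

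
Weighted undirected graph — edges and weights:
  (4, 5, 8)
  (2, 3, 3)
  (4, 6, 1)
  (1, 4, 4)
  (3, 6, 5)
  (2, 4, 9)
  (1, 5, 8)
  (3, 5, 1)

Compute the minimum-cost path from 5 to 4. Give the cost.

7

Routes from 5 to 4:
5-4: 8
5-3-6-4: 1 + 5 + 1 = 7
5-1-4: 8 + 4 = 12
5-3-2-4: 1 + 3 + 9 = 13
The minimum is 7.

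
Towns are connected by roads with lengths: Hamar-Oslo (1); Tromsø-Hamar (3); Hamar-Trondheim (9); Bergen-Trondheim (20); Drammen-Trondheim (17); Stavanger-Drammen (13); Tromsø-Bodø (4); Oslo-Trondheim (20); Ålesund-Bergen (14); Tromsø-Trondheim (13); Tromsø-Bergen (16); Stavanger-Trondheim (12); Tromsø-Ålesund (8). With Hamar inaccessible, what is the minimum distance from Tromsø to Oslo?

33

Routes from Tromsø to Oslo avoiding Hamar:
Tromsø→Bergen→Trondheim→Oslo: 16 + 20 + 20 = 56
Tromsø→Ålesund→Bergen→Trondheim→Oslo: 8 + 14 + 20 + 20 = 62
Tromsø→Trondheim→Oslo: 13 + 20 = 33
The minimum is 33.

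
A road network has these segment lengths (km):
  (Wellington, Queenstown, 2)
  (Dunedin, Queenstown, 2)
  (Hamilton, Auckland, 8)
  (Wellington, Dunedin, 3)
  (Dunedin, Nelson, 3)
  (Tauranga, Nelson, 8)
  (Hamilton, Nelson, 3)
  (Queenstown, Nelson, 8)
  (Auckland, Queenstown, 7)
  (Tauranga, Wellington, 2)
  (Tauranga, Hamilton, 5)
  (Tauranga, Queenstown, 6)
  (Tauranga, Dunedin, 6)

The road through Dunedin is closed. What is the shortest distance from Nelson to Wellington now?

10

A few of the Nelson→Wellington routes:
Nelson → Queenstown → Wellington: 8 + 2 = 10
Nelson → Hamilton → Tauranga → Queenstown → Wellington: 3 + 5 + 6 + 2 = 16
Nelson → Tauranga → Wellington: 8 + 2 = 10
Nelson → Hamilton → Tauranga → Wellington: 3 + 5 + 2 = 10
Best route has total 10 km.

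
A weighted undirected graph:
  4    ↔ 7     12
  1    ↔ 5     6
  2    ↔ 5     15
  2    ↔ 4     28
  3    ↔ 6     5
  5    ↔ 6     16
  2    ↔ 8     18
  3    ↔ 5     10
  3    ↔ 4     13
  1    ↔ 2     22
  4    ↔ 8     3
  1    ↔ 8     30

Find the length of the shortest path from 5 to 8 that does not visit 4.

Paths from 5 to 8 avoiding 4:
5 - 1 - 2 - 8: 6 + 22 + 18 = 46
5 - 1 - 8: 6 + 30 = 36
5 - 2 - 8: 15 + 18 = 33
5 - 2 - 1 - 8: 15 + 22 + 30 = 67
Shortest: 33.

33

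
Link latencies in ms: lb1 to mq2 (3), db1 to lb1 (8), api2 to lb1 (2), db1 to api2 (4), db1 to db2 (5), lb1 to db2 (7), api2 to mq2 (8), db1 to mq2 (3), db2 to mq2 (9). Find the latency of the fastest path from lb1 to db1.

6

Comparing a few candidate routes:
lb1 → db2 → db1: 7 + 5 = 12
lb1 → api2 → db1: 2 + 4 = 6
lb1 → mq2 → db1: 3 + 3 = 6
lb1 → api2 → mq2 → db1: 2 + 8 + 3 = 13
lb1 → db1: 8
Shortest: 6 ms.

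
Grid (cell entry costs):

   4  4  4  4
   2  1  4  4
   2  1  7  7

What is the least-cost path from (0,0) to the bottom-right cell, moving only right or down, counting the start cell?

22

Cheapest: r0c0 -> r1c0 -> r1c1 -> r1c2 -> r1c3 -> r2c3
  4 + 2 + 1 + 4 + 4 + 7 = 22
(Top row then right column would cost 27.)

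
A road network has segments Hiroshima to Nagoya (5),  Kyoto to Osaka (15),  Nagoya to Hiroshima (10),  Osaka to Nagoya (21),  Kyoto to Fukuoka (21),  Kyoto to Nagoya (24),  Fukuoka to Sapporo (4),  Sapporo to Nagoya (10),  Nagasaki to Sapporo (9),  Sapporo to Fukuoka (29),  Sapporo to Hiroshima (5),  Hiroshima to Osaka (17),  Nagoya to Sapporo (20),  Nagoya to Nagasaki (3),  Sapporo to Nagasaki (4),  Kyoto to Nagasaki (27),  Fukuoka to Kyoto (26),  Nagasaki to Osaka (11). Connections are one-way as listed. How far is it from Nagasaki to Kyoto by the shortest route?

64

Routes from Nagasaki to Kyoto:
Nagasaki→Osaka→Nagoya→Sapporo→Fukuoka→Kyoto: 11 + 21 + 20 + 29 + 26 = 107
Nagasaki→Sapporo→Fukuoka→Kyoto: 9 + 29 + 26 = 64
Shortest: 64 mi.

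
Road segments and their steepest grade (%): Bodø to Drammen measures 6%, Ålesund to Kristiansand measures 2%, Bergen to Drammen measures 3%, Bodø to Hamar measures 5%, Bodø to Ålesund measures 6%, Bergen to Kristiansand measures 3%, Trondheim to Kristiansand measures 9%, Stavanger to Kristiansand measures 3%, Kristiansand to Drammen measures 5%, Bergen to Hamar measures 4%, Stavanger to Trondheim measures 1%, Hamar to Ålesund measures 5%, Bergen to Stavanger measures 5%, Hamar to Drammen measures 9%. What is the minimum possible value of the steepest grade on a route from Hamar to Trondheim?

4

Checking several routes:
Hamar -> Ålesund -> Kristiansand -> Drammen -> Bergen -> Stavanger -> Trondheim: max(5, 2, 5, 3, 5, 1) = 5
Hamar -> Bergen -> Kristiansand -> Stavanger -> Trondheim: max(4, 3, 3, 1) = 4
Hamar -> Ålesund -> Kristiansand -> Bergen -> Stavanger -> Trondheim: max(5, 2, 3, 5, 1) = 5
Smallest bottleneck: 4%.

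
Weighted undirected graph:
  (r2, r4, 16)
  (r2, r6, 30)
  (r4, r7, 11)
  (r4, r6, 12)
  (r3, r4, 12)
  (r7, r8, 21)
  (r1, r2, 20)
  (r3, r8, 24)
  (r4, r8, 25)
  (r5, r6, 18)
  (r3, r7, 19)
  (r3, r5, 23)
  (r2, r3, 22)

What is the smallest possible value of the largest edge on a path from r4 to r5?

Checking several routes:
r4 -> r7 -> r8 -> r3 -> r5: max(11, 21, 24, 23) = 24
r4 -> r2 -> r3 -> r5: max(16, 22, 23) = 23
r4 -> r3 -> r5: max(12, 23) = 23
r4 -> r7 -> r3 -> r5: max(11, 19, 23) = 23
r4 -> r6 -> r5: max(12, 18) = 18
The minimum achievable maximum is 18.

18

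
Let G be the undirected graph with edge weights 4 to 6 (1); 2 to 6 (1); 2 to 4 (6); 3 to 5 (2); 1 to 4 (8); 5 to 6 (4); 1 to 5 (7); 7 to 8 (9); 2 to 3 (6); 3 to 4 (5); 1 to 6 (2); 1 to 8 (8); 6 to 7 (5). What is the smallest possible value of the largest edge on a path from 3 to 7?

5

A few of the 3→7 routes:
3 - 4 - 6 - 7: max(5, 1, 5) = 5
3 - 2 - 4 - 6 - 7: max(6, 6, 1, 5) = 6
3 - 4 - 2 - 6 - 7: max(5, 6, 1, 5) = 6
3 - 5 - 6 - 7: max(2, 4, 5) = 5
3 - 2 - 6 - 7: max(6, 1, 5) = 6
Best route has worst link 5.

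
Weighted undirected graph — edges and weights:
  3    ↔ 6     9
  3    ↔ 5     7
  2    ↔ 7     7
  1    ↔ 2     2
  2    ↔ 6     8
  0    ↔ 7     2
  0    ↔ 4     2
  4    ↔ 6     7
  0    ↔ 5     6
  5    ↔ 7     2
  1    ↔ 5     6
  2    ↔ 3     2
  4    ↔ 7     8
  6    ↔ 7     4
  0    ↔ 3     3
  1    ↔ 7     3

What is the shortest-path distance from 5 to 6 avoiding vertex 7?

A few of the 5→6 routes:
5→3→6: 7 + 9 = 16
5→0→3→6: 6 + 3 + 9 = 18
5→1→2→6: 6 + 2 + 8 = 16
5→0→4→6: 6 + 2 + 7 = 15
5→3→2→6: 7 + 2 + 8 = 17
Shortest: 15.

15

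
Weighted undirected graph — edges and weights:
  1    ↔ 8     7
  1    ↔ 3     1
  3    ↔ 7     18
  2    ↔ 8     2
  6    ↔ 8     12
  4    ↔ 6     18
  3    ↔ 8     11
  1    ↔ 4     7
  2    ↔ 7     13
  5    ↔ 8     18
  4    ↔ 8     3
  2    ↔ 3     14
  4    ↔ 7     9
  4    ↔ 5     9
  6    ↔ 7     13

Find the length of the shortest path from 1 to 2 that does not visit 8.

Candidate routes:
1→3→2: 1 + 14 = 15
1→4→7→2: 7 + 9 + 13 = 29
1→4→6→7→2: 7 + 18 + 13 + 13 = 51
1→4→6→7→3→2: 7 + 18 + 13 + 18 + 14 = 70
1→3→7→2: 1 + 18 + 13 = 32
1→4→7→3→2: 7 + 9 + 18 + 14 = 48
The minimum is 15.

15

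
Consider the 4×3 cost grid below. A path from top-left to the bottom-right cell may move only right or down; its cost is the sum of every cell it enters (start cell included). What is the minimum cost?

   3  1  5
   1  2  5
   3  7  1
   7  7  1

13

One optimal route is (0,0) -> (0,1) -> (1,1) -> (1,2) -> (2,2) -> (3,2).
Its cost is 3 + 1 + 2 + 5 + 1 + 1 = 13.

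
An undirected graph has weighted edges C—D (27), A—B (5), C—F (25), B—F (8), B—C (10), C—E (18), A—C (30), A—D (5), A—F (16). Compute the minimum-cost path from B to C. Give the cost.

Some routes from B to C:
B -> A -> C: 5 + 30 = 35
B -> F -> C: 8 + 25 = 33
B -> A -> D -> C: 5 + 5 + 27 = 37
B -> A -> F -> C: 5 + 16 + 25 = 46
B -> C: 10
The minimum is 10.

10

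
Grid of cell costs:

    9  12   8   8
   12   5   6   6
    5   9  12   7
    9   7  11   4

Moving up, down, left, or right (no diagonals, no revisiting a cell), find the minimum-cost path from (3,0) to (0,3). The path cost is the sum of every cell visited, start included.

48

Best path: [3,0] → [2,0] → [2,1] → [1,1] → [1,2] → [1,3] → [0,3]
Cost: 9 + 5 + 9 + 5 + 6 + 6 + 8 = 48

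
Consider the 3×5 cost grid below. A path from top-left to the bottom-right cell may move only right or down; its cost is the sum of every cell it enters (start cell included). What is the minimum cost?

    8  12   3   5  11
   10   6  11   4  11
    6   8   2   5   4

41

Cheapest: (0,0)→(0,1)→(0,2)→(0,3)→(1,3)→(2,3)→(2,4)
  8 + 12 + 3 + 5 + 4 + 5 + 4 = 41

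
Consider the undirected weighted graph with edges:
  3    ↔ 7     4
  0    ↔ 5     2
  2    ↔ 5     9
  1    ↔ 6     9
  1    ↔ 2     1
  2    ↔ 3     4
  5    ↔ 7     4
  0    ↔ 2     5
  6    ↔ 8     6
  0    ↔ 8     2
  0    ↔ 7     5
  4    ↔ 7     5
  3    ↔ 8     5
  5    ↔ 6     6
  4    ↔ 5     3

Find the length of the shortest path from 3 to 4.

9

Comparing a few candidate routes:
3-7-4: 4 + 5 = 9
3-7-5-4: 4 + 4 + 3 = 11
3-8-0-5-4: 5 + 2 + 2 + 3 = 12
Shortest: 9.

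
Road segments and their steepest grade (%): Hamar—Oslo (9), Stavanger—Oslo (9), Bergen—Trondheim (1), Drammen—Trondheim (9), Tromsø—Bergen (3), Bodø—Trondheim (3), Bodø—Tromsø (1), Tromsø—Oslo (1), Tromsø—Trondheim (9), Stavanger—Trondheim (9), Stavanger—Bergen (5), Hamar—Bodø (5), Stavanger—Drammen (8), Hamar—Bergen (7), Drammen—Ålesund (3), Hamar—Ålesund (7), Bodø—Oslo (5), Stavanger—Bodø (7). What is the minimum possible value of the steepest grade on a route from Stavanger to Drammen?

7

Checking several routes:
Stavanger→Bergen→Tromsø→Bodø→Hamar→Ålesund→Drammen: max(5, 3, 1, 5, 7, 3) = 7
Stavanger→Bodø→Oslo→Tromsø→Bergen→Hamar→Ålesund→Drammen: max(7, 5, 1, 3, 7, 7, 3) = 7
Stavanger→Bergen→Hamar→Ålesund→Drammen: max(5, 7, 7, 3) = 7
Stavanger→Bergen→Trondheim→Bodø→Hamar→Ålesund→Drammen: max(5, 1, 3, 5, 7, 3) = 7
Stavanger→Bodø→Tromsø→Bergen→Hamar→Ålesund→Drammen: max(7, 1, 3, 7, 7, 3) = 7
Stavanger→Bergen→Tromsø→Oslo→Bodø→Hamar→Ålesund→Drammen: max(5, 3, 1, 5, 5, 7, 3) = 7
Smallest bottleneck: 7%.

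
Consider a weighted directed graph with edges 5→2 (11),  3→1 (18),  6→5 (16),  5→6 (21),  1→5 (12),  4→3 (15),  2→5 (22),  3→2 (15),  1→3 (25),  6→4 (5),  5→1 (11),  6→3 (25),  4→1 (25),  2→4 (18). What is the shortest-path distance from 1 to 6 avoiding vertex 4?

Candidate routes:
1→3→2→5→6: 25 + 15 + 22 + 21 = 83
1→5→6: 12 + 21 = 33
The minimum is 33.

33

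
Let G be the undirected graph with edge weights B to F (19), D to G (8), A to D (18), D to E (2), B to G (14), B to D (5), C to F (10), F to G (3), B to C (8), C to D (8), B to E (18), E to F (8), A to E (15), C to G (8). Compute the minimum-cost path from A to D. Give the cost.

17

Comparing a few candidate routes:
A - E - F - G - D: 15 + 8 + 3 + 8 = 34
A - E - D: 15 + 2 = 17
A - E - B - D: 15 + 18 + 5 = 38
A - D: 18
The minimum is 17.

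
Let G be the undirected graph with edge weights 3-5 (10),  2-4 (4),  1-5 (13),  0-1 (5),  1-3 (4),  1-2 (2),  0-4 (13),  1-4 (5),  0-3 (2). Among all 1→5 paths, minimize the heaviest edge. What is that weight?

10

A few of the 1→5 routes:
1-3-5: max(4, 10) = 10
1-0-3-5: max(5, 2, 10) = 10
1-4-0-3-5: max(5, 13, 2, 10) = 13
1-2-4-0-3-5: max(2, 4, 13, 2, 10) = 13
Best route has worst link 10.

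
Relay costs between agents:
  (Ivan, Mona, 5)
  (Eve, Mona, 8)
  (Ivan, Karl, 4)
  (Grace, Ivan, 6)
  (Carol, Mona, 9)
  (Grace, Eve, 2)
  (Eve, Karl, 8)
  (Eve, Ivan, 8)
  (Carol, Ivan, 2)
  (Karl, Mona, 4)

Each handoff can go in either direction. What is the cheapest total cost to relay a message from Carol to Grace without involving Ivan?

Routes from Carol to Grace avoiding Ivan:
Carol→Mona→Eve→Grace: 9 + 8 + 2 = 19
Carol→Mona→Karl→Eve→Grace: 9 + 4 + 8 + 2 = 23
Shortest: 19.

19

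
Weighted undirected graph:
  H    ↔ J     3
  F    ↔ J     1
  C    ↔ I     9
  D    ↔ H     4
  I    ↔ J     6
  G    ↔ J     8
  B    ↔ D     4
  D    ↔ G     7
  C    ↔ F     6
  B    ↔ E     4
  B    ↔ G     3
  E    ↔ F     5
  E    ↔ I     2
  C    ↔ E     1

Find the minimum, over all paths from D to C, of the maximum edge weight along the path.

Checking several routes:
D - B - E - F - C: max(4, 4, 5, 6) = 6
D - B - E - C: max(4, 4, 1) = 4
D - H - J - F - E - C: max(4, 3, 1, 5, 1) = 5
The minimum achievable maximum is 4.

4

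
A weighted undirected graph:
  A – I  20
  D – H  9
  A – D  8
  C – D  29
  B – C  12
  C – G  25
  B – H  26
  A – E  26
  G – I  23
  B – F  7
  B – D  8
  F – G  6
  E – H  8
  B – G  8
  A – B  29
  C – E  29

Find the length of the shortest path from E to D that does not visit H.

34

Checking several routes:
E → C → D: 29 + 29 = 58
E → C → G → B → D: 29 + 25 + 8 + 8 = 70
E → A → B → D: 26 + 29 + 8 = 63
E → C → B → D: 29 + 12 + 8 = 49
E → A → D: 26 + 8 = 34
E → C → G → F → B → D: 29 + 25 + 6 + 7 + 8 = 75
Shortest: 34.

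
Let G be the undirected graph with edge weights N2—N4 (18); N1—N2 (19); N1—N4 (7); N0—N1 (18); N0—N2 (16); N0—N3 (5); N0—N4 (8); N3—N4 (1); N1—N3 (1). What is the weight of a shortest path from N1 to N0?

6

Checking several routes:
N1 -> N0: 18
N1 -> N4 -> N3 -> N0: 7 + 1 + 5 = 13
N1 -> N3 -> N4 -> N0: 1 + 1 + 8 = 10
N1 -> N4 -> N0: 7 + 8 = 15
N1 -> N2 -> N0: 19 + 16 = 35
N1 -> N3 -> N0: 1 + 5 = 6
The minimum is 6.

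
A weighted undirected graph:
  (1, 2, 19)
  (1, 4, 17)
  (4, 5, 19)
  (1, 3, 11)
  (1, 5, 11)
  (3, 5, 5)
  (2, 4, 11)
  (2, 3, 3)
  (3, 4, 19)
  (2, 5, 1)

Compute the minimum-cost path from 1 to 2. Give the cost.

12

A few of the 1→2 routes:
1 → 5 → 3 → 2: 11 + 5 + 3 = 19
1 → 5 → 2: 11 + 1 = 12
1 → 3 → 2: 11 + 3 = 14
1 → 3 → 5 → 2: 11 + 5 + 1 = 17
The minimum is 12.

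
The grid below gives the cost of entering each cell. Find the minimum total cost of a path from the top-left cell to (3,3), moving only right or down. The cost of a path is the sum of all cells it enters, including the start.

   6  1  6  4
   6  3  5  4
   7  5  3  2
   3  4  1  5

24

One optimal route is (0,0)→(0,1)→(1,1)→(1,2)→(2,2)→(3,2)→(3,3).
Its cost is 6 + 1 + 3 + 5 + 3 + 1 + 5 = 24.
For comparison, the top-then-right route costs 28.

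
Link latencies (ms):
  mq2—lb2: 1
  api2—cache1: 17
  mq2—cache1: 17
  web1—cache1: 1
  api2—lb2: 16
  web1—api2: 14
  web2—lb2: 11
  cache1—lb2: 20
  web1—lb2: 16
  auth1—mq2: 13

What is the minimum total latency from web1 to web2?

Some routes from web1 to web2:
web1 → cache1 → lb2 → web2: 1 + 20 + 11 = 32
web1 → lb2 → web2: 16 + 11 = 27
web1 → api2 → lb2 → web2: 14 + 16 + 11 = 41
web1 → cache1 → mq2 → lb2 → web2: 1 + 17 + 1 + 11 = 30
Best route has total 27 ms.

27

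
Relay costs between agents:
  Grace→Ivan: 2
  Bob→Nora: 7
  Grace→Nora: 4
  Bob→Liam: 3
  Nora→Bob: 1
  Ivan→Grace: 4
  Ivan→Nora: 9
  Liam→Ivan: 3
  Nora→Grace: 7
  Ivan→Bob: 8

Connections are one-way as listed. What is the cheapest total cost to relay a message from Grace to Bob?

Paths from Grace to Bob:
Grace-Nora-Bob: 4 + 1 = 5
Grace-Ivan-Bob: 2 + 8 = 10
Grace-Ivan-Nora-Bob: 2 + 9 + 1 = 12
The minimum is 5.

5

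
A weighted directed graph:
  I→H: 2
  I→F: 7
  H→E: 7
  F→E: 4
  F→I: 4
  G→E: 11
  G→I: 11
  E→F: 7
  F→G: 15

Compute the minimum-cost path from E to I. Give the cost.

Candidate routes:
E-F-I: 7 + 4 = 11
E-F-G-I: 7 + 15 + 11 = 33
Best route has total 11.

11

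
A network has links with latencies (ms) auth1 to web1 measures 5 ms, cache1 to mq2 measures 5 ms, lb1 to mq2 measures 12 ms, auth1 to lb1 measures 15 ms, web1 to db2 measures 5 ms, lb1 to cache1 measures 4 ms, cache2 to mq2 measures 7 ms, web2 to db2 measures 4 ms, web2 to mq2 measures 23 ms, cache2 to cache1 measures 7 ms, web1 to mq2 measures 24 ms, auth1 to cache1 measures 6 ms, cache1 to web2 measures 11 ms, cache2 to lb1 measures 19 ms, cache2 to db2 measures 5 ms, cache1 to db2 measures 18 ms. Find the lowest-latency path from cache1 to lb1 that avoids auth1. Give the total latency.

4

Some routes from cache1 to lb1 avoiding auth1:
cache1 - cache2 - lb1: 7 + 19 = 26
cache1 - lb1: 4
cache1 - mq2 - lb1: 5 + 12 = 17
cache1 - cache2 - mq2 - lb1: 7 + 7 + 12 = 26
cache1 - mq2 - cache2 - lb1: 5 + 7 + 19 = 31
Best route has total 4 ms.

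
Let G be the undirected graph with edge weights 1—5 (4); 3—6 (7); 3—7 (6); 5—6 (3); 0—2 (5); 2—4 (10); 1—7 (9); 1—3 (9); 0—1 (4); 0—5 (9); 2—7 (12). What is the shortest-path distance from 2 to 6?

A few of the 2→6 routes:
2 → 0 → 1 → 5 → 6: 5 + 4 + 4 + 3 = 16
2 → 0 → 5 → 6: 5 + 9 + 3 = 17
2 → 0 → 1 → 3 → 6: 5 + 4 + 9 + 7 = 25
2 → 7 → 1 → 5 → 6: 12 + 9 + 4 + 3 = 28
2 → 7 → 3 → 6: 12 + 6 + 7 = 25
Best route has total 16.

16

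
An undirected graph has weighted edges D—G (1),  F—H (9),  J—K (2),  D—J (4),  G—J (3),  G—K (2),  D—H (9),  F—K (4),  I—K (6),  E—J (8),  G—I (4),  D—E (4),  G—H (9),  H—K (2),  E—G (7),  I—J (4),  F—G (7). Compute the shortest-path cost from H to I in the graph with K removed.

Checking several routes:
H - D - J - I: 9 + 4 + 4 = 17
H - D - G - I: 9 + 1 + 4 = 14
H - D - G - J - I: 9 + 1 + 3 + 4 = 17
H - G - J - I: 9 + 3 + 4 = 16
H - G - I: 9 + 4 = 13
Best route has total 13.

13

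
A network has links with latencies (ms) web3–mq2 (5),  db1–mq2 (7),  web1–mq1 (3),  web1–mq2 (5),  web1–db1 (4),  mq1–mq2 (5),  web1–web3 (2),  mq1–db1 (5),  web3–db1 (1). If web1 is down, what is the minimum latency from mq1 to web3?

6

Routes from mq1 to web3 avoiding web1:
mq1 → db1 → web3: 5 + 1 = 6
mq1 → db1 → mq2 → web3: 5 + 7 + 5 = 17
mq1 → mq2 → web3: 5 + 5 = 10
mq1 → mq2 → db1 → web3: 5 + 7 + 1 = 13
Shortest: 6 ms.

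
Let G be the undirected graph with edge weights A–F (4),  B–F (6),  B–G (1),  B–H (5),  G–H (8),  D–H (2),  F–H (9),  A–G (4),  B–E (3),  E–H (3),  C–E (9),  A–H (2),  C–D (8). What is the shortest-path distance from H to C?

A few of the H→C routes:
H -> A -> G -> B -> E -> C: 2 + 4 + 1 + 3 + 9 = 19
H -> A -> F -> B -> E -> C: 2 + 4 + 6 + 3 + 9 = 24
H -> G -> B -> E -> C: 8 + 1 + 3 + 9 = 21
H -> E -> C: 3 + 9 = 12
H -> B -> E -> C: 5 + 3 + 9 = 17
H -> D -> C: 2 + 8 = 10
The minimum is 10.

10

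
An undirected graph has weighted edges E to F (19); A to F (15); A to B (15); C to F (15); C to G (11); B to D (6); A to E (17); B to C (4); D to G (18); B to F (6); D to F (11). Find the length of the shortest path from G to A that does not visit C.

Checking several routes:
G - D - B - F - A: 18 + 6 + 6 + 15 = 45
G - D - F - A: 18 + 11 + 15 = 44
G - D - B - A: 18 + 6 + 15 = 39
Best route has total 39.

39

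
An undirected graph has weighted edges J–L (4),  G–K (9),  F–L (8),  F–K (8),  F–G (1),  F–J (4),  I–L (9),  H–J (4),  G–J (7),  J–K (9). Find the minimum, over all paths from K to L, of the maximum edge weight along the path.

Checking several routes:
K→F→G→J→L: max(8, 1, 7, 4) = 8
K→F→J→L: max(8, 4, 4) = 8
K→F→L: max(8, 8) = 8
K→G→F→L: max(9, 1, 8) = 9
K→G→F→J→L: max(9, 1, 4, 4) = 9
Best route has worst link 8.

8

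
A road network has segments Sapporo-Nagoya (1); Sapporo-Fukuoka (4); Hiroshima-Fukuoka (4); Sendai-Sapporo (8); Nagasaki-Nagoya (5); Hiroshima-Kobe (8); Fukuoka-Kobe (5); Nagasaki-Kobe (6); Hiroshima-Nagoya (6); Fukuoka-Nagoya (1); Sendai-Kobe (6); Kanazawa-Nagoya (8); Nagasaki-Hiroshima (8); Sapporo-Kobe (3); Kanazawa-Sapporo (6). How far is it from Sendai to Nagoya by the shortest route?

A few of the Sendai→Nagoya routes:
Sendai -> Sapporo -> Nagoya: 8 + 1 = 9
Sendai -> Sapporo -> Fukuoka -> Nagoya: 8 + 4 + 1 = 13
Sendai -> Kobe -> Sapporo -> Nagoya: 6 + 3 + 1 = 10
Sendai -> Kobe -> Fukuoka -> Nagoya: 6 + 5 + 1 = 12
Sendai -> Kobe -> Sapporo -> Fukuoka -> Nagoya: 6 + 3 + 4 + 1 = 14
The minimum is 9 mi.

9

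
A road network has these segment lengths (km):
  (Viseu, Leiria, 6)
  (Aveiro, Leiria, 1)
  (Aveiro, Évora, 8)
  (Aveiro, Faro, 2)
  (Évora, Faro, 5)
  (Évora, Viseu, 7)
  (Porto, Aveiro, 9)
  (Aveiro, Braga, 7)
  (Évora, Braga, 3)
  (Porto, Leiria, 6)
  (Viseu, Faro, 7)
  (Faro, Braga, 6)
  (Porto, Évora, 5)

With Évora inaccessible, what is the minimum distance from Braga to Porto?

14

Checking several routes:
Braga -> Aveiro -> Porto: 7 + 9 = 16
Braga -> Faro -> Aveiro -> Leiria -> Porto: 6 + 2 + 1 + 6 = 15
Braga -> Faro -> Aveiro -> Porto: 6 + 2 + 9 = 17
Braga -> Aveiro -> Leiria -> Porto: 7 + 1 + 6 = 14
Braga -> Faro -> Viseu -> Leiria -> Porto: 6 + 7 + 6 + 6 = 25
Best route has total 14 km.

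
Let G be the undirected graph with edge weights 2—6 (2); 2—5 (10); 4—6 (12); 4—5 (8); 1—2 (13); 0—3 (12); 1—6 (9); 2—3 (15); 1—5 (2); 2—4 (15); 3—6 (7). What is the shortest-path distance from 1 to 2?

11

Some routes from 1 to 2:
1-5-4-2: 2 + 8 + 15 = 25
1-2: 13
1-5-4-6-2: 2 + 8 + 12 + 2 = 24
1-5-2: 2 + 10 = 12
1-6-2: 9 + 2 = 11
Shortest: 11.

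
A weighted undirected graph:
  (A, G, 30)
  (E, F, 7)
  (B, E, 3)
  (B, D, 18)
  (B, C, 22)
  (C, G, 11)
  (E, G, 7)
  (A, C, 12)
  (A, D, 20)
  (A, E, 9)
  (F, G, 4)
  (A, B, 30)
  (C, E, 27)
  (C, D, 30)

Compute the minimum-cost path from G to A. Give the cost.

Comparing a few candidate routes:
G - A: 30
G - F - E - A: 4 + 7 + 9 = 20
G - C - A: 11 + 12 = 23
G - E - A: 7 + 9 = 16
The minimum is 16.

16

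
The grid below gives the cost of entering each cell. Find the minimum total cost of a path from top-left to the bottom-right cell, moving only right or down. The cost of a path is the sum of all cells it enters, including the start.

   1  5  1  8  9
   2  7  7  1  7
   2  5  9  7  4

26

Best path: [0,0]→[0,1]→[0,2]→[1,2]→[1,3]→[1,4]→[2,4]
Cost: 1 + 5 + 1 + 7 + 1 + 7 + 4 = 26
For comparison, the top-then-right route costs 35.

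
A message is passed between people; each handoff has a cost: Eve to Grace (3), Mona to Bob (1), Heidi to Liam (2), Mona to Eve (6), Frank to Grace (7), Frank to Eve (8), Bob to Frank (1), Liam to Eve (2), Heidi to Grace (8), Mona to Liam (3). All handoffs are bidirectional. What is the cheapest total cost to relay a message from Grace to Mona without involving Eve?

Candidate routes:
Grace→Heidi→Liam→Mona: 8 + 2 + 3 = 13
Grace→Frank→Bob→Mona: 7 + 1 + 1 = 9
The minimum is 9.

9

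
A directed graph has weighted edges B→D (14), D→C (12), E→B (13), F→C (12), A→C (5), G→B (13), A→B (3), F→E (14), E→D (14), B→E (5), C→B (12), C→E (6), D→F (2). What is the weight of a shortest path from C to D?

20

Paths from C to D:
C - B - E - D: 12 + 5 + 14 = 31
C - E - B - D: 6 + 13 + 14 = 33
C - B - D: 12 + 14 = 26
C - E - D: 6 + 14 = 20
The minimum is 20.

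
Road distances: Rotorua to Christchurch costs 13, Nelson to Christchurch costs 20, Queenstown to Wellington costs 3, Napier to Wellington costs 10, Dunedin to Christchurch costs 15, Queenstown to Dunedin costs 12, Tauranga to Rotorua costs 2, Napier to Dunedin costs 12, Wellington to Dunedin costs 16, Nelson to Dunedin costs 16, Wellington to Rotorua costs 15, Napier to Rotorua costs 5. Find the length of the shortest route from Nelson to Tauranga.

35

Comparing a few candidate routes:
Nelson → Christchurch → Rotorua → Tauranga: 20 + 13 + 2 = 35
Nelson → Dunedin → Christchurch → Rotorua → Tauranga: 16 + 15 + 13 + 2 = 46
Nelson → Dunedin → Queenstown → Wellington → Rotorua → Tauranga: 16 + 12 + 3 + 15 + 2 = 48
Nelson → Dunedin → Napier → Rotorua → Tauranga: 16 + 12 + 5 + 2 = 35
The minimum is 35.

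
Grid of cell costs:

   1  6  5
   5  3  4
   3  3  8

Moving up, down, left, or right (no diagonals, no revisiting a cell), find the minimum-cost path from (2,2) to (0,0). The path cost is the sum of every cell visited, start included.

20

Path [2,2] → [2,1] → [1,1] → [1,0] → [0,0]: 8 + 3 + 3 + 5 + 1 = 20.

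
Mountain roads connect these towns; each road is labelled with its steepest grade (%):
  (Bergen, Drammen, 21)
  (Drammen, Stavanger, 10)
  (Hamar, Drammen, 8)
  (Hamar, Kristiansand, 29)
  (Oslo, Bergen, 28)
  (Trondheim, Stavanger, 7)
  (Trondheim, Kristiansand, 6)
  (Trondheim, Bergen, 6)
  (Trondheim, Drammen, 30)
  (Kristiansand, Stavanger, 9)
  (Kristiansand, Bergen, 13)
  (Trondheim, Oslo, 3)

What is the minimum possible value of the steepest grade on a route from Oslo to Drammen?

10

A few of the Oslo→Drammen routes:
Oslo - Trondheim - Stavanger - Drammen: max(3, 7, 10) = 10
Oslo - Trondheim - Bergen - Drammen: max(3, 6, 21) = 21
Oslo - Trondheim - Kristiansand - Stavanger - Drammen: max(3, 6, 9, 10) = 10
Oslo - Trondheim - Stavanger - Kristiansand - Bergen - Drammen: max(3, 7, 9, 13, 21) = 21
Oslo - Trondheim - Bergen - Kristiansand - Stavanger - Drammen: max(3, 6, 13, 9, 10) = 13
Oslo - Trondheim - Kristiansand - Bergen - Drammen: max(3, 6, 13, 21) = 21
Smallest bottleneck: 10%.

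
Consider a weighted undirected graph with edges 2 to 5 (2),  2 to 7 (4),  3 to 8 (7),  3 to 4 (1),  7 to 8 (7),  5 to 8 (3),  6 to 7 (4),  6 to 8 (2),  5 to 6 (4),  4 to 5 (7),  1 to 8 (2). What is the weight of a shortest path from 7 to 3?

A few of the 7→3 routes:
7 -> 2 -> 5 -> 4 -> 3: 4 + 2 + 7 + 1 = 14
7 -> 8 -> 3: 7 + 7 = 14
7 -> 6 -> 8 -> 3: 4 + 2 + 7 = 13
The minimum is 13.

13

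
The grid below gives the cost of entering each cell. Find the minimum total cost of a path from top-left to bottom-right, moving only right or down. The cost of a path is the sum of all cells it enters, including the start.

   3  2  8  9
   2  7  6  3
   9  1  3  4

Cheapest: r0c0 r0c1 r1c1 r2c1 r2c2 r2c3
  3 + 2 + 7 + 1 + 3 + 4 = 20
For comparison, the top-then-right route costs 29.

20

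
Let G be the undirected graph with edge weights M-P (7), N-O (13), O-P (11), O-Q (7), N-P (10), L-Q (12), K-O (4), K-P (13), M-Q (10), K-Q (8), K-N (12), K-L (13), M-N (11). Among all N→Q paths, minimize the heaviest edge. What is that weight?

Comparing a few candidate routes:
N→P→O→Q: max(10, 11, 7) = 11
N→P→M→Q: max(10, 7, 10) = 10
N→P→O→K→Q: max(10, 11, 4, 8) = 11
Best route has worst link 10.

10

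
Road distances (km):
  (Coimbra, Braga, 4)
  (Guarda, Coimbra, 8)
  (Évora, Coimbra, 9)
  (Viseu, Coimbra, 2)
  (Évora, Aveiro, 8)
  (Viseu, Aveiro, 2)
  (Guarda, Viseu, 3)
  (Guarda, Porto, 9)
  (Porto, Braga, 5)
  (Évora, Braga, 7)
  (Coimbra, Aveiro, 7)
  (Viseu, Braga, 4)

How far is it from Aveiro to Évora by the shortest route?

Some routes from Aveiro to Évora:
Aveiro -> Viseu -> Braga -> Évora: 2 + 4 + 7 = 13
Aveiro -> Viseu -> Coimbra -> Évora: 2 + 2 + 9 = 13
Aveiro -> Coimbra -> Braga -> Évora: 7 + 4 + 7 = 18
Aveiro -> Évora: 8
Aveiro -> Viseu -> Coimbra -> Braga -> Évora: 2 + 2 + 4 + 7 = 15
Aveiro -> Coimbra -> Évora: 7 + 9 = 16
Shortest: 8 km.

8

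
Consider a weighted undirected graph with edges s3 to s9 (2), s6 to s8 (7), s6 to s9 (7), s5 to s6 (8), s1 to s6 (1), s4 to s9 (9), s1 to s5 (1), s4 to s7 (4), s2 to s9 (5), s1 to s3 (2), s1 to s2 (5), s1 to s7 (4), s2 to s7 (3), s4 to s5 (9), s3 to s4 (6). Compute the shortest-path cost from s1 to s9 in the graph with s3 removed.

8

A few of the s1→s9 routes:
s1→s6→s9: 1 + 7 = 8
s1→s7→s2→s9: 4 + 3 + 5 = 12
s1→s5→s6→s9: 1 + 8 + 7 = 16
s1→s7→s4→s9: 4 + 4 + 9 = 17
s1→s2→s9: 5 + 5 = 10
Best route has total 8.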